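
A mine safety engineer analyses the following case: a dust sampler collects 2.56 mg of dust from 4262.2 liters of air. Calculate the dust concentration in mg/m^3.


0.6006 mg/m^3

Convert liters to m^3: 1 m^3 = 1000 L
Concentration = mass / volume * 1000
= 2.56 / 4262.2 * 1000
= 0.0006006287833 * 1000
= 0.6006 mg/m^3


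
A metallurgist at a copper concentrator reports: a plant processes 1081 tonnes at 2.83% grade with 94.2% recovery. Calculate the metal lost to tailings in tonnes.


Total metal in feed:
= 1081 * 2.83 / 100 = 30.5923 tonnes
Metal recovered:
= 30.5923 * 94.2 / 100 = 28.8179466 tonnes
Metal lost to tailings:
= 30.5923 - 28.8179466
= 1.7744 tonnes

1.7744 tonnes


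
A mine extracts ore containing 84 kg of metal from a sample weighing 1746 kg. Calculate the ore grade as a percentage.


Ore grade = (metal mass / ore mass) * 100
= (84 / 1746) * 100
= 0.04810996564 * 100
= 4.811%

4.811%


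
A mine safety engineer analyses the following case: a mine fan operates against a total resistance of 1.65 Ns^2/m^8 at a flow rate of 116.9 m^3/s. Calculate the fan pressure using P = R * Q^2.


22548.2565 Pa

Compute Q^2:
Q^2 = 116.9^2 = 13665.61
Compute pressure:
P = R * Q^2 = 1.65 * 13665.61
= 22548.2565 Pa


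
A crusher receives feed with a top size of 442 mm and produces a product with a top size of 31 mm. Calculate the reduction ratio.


Reduction ratio = feed size / product size
= 442 / 31
= 14.2581

14.2581


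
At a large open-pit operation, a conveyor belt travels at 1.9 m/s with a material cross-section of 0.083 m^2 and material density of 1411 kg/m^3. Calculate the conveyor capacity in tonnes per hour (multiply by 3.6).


Volumetric flow = speed * area
= 1.9 * 0.083 = 0.1577 m^3/s
Mass flow = volumetric * density
= 0.1577 * 1411 = 222.5147 kg/s
Convert to t/h: multiply by 3.6
Capacity = 222.5147 * 3.6
= 801.0529 t/h

801.0529 t/h


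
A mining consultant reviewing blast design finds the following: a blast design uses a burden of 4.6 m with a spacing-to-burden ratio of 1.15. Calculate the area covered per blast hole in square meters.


24.334 m^2

First, find the spacing:
Spacing = burden * ratio = 4.6 * 1.15
= 5.29 m
Then, calculate the area:
Area = burden * spacing = 4.6 * 5.29
= 24.334 m^2


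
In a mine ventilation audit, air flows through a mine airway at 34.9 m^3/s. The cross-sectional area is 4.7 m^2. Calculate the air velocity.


7.4255 m/s

Velocity = flow rate / cross-sectional area
= 34.9 / 4.7
= 7.4255 m/s


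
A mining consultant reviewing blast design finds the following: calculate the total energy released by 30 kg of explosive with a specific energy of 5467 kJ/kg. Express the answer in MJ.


Energy = mass * specific_energy / 1000
= 30 * 5467 / 1000
= 164010 / 1000
= 164.01 MJ

164.01 MJ


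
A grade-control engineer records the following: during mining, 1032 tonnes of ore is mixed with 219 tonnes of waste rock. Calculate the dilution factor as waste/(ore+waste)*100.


Total material = ore + waste
= 1032 + 219 = 1251 tonnes
Dilution = waste / total * 100
= 219 / 1251 * 100
= 0.175059952 * 100
= 17.506%

17.506%


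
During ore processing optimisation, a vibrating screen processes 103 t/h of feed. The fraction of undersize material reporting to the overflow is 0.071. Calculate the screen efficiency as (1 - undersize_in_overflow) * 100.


Screen efficiency = (1 - fraction of undersize in overflow) * 100
= (1 - 0.071) * 100
= 0.929 * 100
= 92.9%

92.9%


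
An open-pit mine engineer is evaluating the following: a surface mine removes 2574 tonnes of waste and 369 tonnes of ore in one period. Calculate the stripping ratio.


6.9756

Stripping ratio = waste tonnage / ore tonnage
= 2574 / 369
= 6.9756


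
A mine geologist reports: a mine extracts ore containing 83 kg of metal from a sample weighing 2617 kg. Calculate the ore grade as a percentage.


3.1716%

Ore grade = (metal mass / ore mass) * 100
= (83 / 2617) * 100
= 0.03171570501 * 100
= 3.1716%


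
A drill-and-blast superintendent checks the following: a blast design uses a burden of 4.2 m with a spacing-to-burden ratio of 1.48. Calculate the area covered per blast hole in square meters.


26.1072 m^2

First, find the spacing:
Spacing = burden * ratio = 4.2 * 1.48
= 6.216 m
Then, calculate the area:
Area = burden * spacing = 4.2 * 6.216
= 26.1072 m^2


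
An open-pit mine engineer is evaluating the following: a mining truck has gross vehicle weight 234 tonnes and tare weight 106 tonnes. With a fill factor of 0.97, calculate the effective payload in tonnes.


Maximum payload = gross - tare
= 234 - 106 = 128 tonnes
Effective payload = max payload * fill factor
= 128 * 0.97
= 124.16 tonnes

124.16 tonnes


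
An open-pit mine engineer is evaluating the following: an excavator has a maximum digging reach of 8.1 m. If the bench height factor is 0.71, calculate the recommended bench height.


5.751 m

Bench height = reach * factor
= 8.1 * 0.71
= 5.751 m


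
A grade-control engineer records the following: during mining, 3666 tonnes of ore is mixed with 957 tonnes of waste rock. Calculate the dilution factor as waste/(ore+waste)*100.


Total material = ore + waste
= 3666 + 957 = 4623 tonnes
Dilution = waste / total * 100
= 957 / 4623 * 100
= 0.2070084361 * 100
= 20.7008%

20.7008%


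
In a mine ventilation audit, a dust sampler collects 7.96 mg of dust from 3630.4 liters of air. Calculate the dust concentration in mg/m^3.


Convert liters to m^3: 1 m^3 = 1000 L
Concentration = mass / volume * 1000
= 7.96 / 3630.4 * 1000
= 0.002192595857 * 1000
= 2.1926 mg/m^3

2.1926 mg/m^3


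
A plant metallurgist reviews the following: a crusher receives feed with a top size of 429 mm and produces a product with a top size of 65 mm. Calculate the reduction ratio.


6.6

Reduction ratio = feed size / product size
= 429 / 65
= 6.6


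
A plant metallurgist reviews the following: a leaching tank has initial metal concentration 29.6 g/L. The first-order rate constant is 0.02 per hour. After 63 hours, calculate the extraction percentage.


71.6346%

Compute the exponent:
-k * t = -0.02 * 63 = -1.26
Remaining concentration:
C = 29.6 * exp(-1.26)
= 29.6 * 0.2836540265
= 8.396159184 g/L
Extracted = 29.6 - 8.396159184 = 21.20384082 g/L
Extraction % = 21.20384082 / 29.6 * 100
= 71.6346%


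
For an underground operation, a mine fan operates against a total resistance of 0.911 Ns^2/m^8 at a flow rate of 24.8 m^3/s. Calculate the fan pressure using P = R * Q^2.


560.3014 Pa

Compute Q^2:
Q^2 = 24.8^2 = 615.04
Compute pressure:
P = R * Q^2 = 0.911 * 615.04
= 560.3014 Pa


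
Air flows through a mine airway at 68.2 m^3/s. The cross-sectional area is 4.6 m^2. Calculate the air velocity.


Velocity = flow rate / cross-sectional area
= 68.2 / 4.6
= 14.8261 m/s

14.8261 m/s


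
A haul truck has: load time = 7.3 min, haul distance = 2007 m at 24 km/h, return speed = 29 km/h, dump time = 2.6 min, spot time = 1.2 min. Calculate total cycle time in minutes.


20.2699 min

Convert haul speed to m/min: 24 * 1000/60 = 400 m/min
Haul time = 2007 / 400 = 5.0175 min
Convert return speed to m/min: 29 * 1000/60 = 483.3333333 m/min
Return time = 2007 / 483.3333333 = 4.152413793 min
Total cycle time:
= 7.3 + 5.0175 + 2.6 + 4.152413793 + 1.2
= 20.2699 min


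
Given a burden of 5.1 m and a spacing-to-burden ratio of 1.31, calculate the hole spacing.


Spacing = burden * ratio
= 5.1 * 1.31
= 6.681 m

6.681 m


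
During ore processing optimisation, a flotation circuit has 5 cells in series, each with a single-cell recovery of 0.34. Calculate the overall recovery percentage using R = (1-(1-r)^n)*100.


Complement of single-cell recovery:
1 - r = 1 - 0.34 = 0.66
Raise to power n:
(1 - r)^5 = 0.66^5 = 0.1252332576
Overall recovery:
R = (1 - 0.1252332576) * 100
= 87.4767%

87.4767%


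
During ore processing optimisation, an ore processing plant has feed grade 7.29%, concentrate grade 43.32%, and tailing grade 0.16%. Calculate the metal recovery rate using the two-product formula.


98.1678%

Using the two-product formula:
R = 100 * c * (f - t) / (f * (c - t))
Numerator = 100 * 43.32 * (7.29 - 0.16)
= 100 * 43.32 * 7.13
= 30887.16
Denominator = 7.29 * (43.32 - 0.16)
= 7.29 * 43.16
= 314.6364
R = 30887.16 / 314.6364
= 98.1678%


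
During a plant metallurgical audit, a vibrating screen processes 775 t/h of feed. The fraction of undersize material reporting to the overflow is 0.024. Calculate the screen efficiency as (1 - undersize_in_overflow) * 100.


Screen efficiency = (1 - fraction of undersize in overflow) * 100
= (1 - 0.024) * 100
= 0.976 * 100
= 97.6%

97.6%


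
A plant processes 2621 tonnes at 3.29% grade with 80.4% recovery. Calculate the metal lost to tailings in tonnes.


Total metal in feed:
= 2621 * 3.29 / 100 = 86.2309 tonnes
Metal recovered:
= 86.2309 * 80.4 / 100 = 69.3296436 tonnes
Metal lost to tailings:
= 86.2309 - 69.3296436
= 16.9013 tonnes

16.9013 tonnes


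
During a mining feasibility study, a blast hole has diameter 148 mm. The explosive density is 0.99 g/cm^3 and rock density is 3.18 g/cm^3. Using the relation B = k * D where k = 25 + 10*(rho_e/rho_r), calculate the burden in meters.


4.1608 m

First, compute k:
rho_e / rho_r = 0.99 / 3.18 = 0.3113207547
k = 25 + 10 * 0.3113207547 = 28.11320755
Then, compute burden:
B = k * D / 1000 = 28.11320755 * 148 / 1000
= 4160.754717 / 1000
= 4.1608 m


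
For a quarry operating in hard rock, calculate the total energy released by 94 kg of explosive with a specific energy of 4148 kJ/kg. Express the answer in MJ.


389.912 MJ

Energy = mass * specific_energy / 1000
= 94 * 4148 / 1000
= 389912 / 1000
= 389.912 MJ


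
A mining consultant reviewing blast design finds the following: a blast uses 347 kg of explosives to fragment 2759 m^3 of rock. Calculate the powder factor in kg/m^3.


Powder factor = explosive mass / rock volume
= 347 / 2759
= 0.1258 kg/m^3

0.1258 kg/m^3


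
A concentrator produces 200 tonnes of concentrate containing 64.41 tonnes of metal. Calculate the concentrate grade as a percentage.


32.205%

Grade = (metal in concentrate / concentrate mass) * 100
= (64.41 / 200) * 100
= 0.32205 * 100
= 32.205%


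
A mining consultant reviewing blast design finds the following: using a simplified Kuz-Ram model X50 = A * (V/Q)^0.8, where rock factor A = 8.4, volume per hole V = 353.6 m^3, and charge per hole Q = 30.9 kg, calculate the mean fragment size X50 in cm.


59.0367 cm

Compute V/Q:
V/Q = 353.6 / 30.9 = 11.4433657
Raise to the power 0.8:
(V/Q)^0.8 = 11.4433657^0.8 = 7.028182359
Multiply by A:
X50 = 8.4 * 7.028182359
= 59.0367 cm


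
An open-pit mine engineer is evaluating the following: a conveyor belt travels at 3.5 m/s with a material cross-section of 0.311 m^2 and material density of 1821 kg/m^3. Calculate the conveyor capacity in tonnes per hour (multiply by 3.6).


7135.7706 t/h

Volumetric flow = speed * area
= 3.5 * 0.311 = 1.0885 m^3/s
Mass flow = volumetric * density
= 1.0885 * 1821 = 1982.1585 kg/s
Convert to t/h: multiply by 3.6
Capacity = 1982.1585 * 3.6
= 7135.7706 t/h


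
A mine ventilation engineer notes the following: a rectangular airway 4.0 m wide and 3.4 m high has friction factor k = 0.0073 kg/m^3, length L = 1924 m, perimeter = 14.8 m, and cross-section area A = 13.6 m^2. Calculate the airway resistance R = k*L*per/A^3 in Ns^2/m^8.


0.0826 Ns^2/m^8

Compute the numerator:
k * L * per = 0.0073 * 1924 * 14.8
= 207.86896
Compute the denominator:
A^3 = 13.6^3 = 2515.456
Resistance:
R = 207.86896 / 2515.456
= 0.0826 Ns^2/m^8


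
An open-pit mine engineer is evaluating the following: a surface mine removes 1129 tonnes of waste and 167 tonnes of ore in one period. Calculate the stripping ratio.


Stripping ratio = waste tonnage / ore tonnage
= 1129 / 167
= 6.7605

6.7605


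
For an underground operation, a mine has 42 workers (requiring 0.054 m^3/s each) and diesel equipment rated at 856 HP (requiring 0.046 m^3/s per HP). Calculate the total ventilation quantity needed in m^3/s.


Airflow for workers:
Q_people = 42 * 0.054 = 2.268 m^3/s
Airflow for diesel equipment:
Q_diesel = 856 * 0.046 = 39.376 m^3/s
Total ventilation:
Q_total = 2.268 + 39.376
= 41.644 m^3/s

41.644 m^3/s


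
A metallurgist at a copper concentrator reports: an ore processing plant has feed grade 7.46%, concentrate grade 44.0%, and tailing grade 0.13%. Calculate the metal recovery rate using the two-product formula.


98.5485%

Using the two-product formula:
R = 100 * c * (f - t) / (f * (c - t))
Numerator = 100 * 44.0 * (7.46 - 0.13)
= 100 * 44.0 * 7.33
= 32252.0
Denominator = 7.46 * (44.0 - 0.13)
= 7.46 * 43.87
= 327.2702
R = 32252.0 / 327.2702
= 98.5485%


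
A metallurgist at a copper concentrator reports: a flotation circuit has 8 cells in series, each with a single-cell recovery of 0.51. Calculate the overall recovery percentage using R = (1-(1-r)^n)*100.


Complement of single-cell recovery:
1 - r = 1 - 0.51 = 0.49
Raise to power n:
(1 - r)^8 = 0.49^8 = 0.003323293057
Overall recovery:
R = (1 - 0.003323293057) * 100
= 99.6677%

99.6677%


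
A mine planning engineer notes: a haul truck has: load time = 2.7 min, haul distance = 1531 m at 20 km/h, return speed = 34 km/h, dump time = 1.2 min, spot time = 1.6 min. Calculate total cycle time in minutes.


Convert haul speed to m/min: 20 * 1000/60 = 333.3333333 m/min
Haul time = 1531 / 333.3333333 = 4.593 min
Convert return speed to m/min: 34 * 1000/60 = 566.6666667 m/min
Return time = 1531 / 566.6666667 = 2.701764706 min
Total cycle time:
= 2.7 + 4.593 + 1.2 + 2.701764706 + 1.6
= 12.7948 min

12.7948 min


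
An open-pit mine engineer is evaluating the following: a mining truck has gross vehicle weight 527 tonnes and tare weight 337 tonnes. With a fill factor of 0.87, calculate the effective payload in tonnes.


165.3 tonnes

Maximum payload = gross - tare
= 527 - 337 = 190 tonnes
Effective payload = max payload * fill factor
= 190 * 0.87
= 165.3 tonnes


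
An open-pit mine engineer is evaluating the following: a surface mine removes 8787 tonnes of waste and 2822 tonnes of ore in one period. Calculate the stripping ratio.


Stripping ratio = waste tonnage / ore tonnage
= 8787 / 2822
= 3.1137

3.1137


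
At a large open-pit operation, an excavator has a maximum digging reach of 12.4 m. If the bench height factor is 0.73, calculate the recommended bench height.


Bench height = reach * factor
= 12.4 * 0.73
= 9.052 m

9.052 m


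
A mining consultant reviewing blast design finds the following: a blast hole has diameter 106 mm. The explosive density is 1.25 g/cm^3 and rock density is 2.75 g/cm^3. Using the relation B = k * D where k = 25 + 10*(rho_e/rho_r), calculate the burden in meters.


First, compute k:
rho_e / rho_r = 1.25 / 2.75 = 0.4545454545
k = 25 + 10 * 0.4545454545 = 29.54545455
Then, compute burden:
B = k * D / 1000 = 29.54545455 * 106 / 1000
= 3131.818182 / 1000
= 3.1318 m

3.1318 m


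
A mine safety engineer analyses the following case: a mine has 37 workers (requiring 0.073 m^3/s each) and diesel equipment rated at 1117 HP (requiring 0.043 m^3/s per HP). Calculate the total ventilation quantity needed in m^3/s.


50.732 m^3/s

Airflow for workers:
Q_people = 37 * 0.073 = 2.701 m^3/s
Airflow for diesel equipment:
Q_diesel = 1117 * 0.043 = 48.031 m^3/s
Total ventilation:
Q_total = 2.701 + 48.031
= 50.732 m^3/s


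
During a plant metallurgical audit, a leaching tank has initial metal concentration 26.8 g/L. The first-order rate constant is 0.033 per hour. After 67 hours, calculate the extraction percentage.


Compute the exponent:
-k * t = -0.033 * 67 = -2.211
Remaining concentration:
C = 26.8 * exp(-2.211)
= 26.8 * 0.1095910027
= 2.937038872 g/L
Extracted = 26.8 - 2.937038872 = 23.86296113 g/L
Extraction % = 23.86296113 / 26.8 * 100
= 89.0409%

89.0409%


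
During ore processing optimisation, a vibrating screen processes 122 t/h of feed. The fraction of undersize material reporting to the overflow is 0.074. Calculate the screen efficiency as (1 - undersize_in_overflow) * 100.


92.6%

Screen efficiency = (1 - fraction of undersize in overflow) * 100
= (1 - 0.074) * 100
= 0.926 * 100
= 92.6%


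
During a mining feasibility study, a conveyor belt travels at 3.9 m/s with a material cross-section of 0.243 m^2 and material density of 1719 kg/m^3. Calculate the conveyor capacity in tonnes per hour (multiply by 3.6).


Volumetric flow = speed * area
= 3.9 * 0.243 = 0.9477 m^3/s
Mass flow = volumetric * density
= 0.9477 * 1719 = 1629.0963 kg/s
Convert to t/h: multiply by 3.6
Capacity = 1629.0963 * 3.6
= 5864.7467 t/h

5864.7467 t/h


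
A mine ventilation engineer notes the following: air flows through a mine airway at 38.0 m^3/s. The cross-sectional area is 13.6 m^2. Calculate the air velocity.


Velocity = flow rate / cross-sectional area
= 38.0 / 13.6
= 2.7941 m/s

2.7941 m/s


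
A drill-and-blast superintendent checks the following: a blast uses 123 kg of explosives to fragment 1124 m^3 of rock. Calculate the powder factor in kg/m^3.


Powder factor = explosive mass / rock volume
= 123 / 1124
= 0.1094 kg/m^3

0.1094 kg/m^3


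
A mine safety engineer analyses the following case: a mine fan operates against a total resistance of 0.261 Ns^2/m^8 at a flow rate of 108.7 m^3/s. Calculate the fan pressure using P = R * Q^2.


Compute Q^2:
Q^2 = 108.7^2 = 11815.69
Compute pressure:
P = R * Q^2 = 0.261 * 11815.69
= 3083.8951 Pa

3083.8951 Pa


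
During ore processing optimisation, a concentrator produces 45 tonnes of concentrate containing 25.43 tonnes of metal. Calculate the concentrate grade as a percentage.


56.5111%

Grade = (metal in concentrate / concentrate mass) * 100
= (25.43 / 45) * 100
= 0.5651111111 * 100
= 56.5111%


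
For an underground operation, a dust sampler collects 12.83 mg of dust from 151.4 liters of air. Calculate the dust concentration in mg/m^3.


84.7424 mg/m^3

Convert liters to m^3: 1 m^3 = 1000 L
Concentration = mass / volume * 1000
= 12.83 / 151.4 * 1000
= 0.08474240423 * 1000
= 84.7424 mg/m^3


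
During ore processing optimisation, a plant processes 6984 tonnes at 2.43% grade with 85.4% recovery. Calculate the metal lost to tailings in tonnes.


Total metal in feed:
= 6984 * 2.43 / 100 = 169.7112 tonnes
Metal recovered:
= 169.7112 * 85.4 / 100 = 144.9333648 tonnes
Metal lost to tailings:
= 169.7112 - 144.9333648
= 24.7778 tonnes

24.7778 tonnes


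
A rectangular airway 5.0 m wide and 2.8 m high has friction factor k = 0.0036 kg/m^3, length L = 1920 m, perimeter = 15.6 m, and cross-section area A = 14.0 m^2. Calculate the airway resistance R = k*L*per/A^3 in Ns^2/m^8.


0.0393 Ns^2/m^8

Compute the numerator:
k * L * per = 0.0036 * 1920 * 15.6
= 107.8272
Compute the denominator:
A^3 = 14.0^3 = 2744
Resistance:
R = 107.8272 / 2744
= 0.0393 Ns^2/m^8


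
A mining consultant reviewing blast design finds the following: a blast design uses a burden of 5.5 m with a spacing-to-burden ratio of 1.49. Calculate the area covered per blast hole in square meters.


First, find the spacing:
Spacing = burden * ratio = 5.5 * 1.49
= 8.195 m
Then, calculate the area:
Area = burden * spacing = 5.5 * 8.195
= 45.0725 m^2

45.0725 m^2


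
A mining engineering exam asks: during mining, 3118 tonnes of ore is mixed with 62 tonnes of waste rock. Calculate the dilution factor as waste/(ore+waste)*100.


1.9497%

Total material = ore + waste
= 3118 + 62 = 3180 tonnes
Dilution = waste / total * 100
= 62 / 3180 * 100
= 0.01949685535 * 100
= 1.9497%


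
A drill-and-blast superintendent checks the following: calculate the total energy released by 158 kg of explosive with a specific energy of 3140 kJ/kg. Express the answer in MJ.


496.12 MJ

Energy = mass * specific_energy / 1000
= 158 * 3140 / 1000
= 496120 / 1000
= 496.12 MJ


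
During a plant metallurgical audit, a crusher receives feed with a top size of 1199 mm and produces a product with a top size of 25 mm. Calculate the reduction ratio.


47.96

Reduction ratio = feed size / product size
= 1199 / 25
= 47.96


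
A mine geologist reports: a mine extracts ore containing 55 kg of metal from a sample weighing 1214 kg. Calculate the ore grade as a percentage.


Ore grade = (metal mass / ore mass) * 100
= (55 / 1214) * 100
= 0.04530477759 * 100
= 4.5305%

4.5305%


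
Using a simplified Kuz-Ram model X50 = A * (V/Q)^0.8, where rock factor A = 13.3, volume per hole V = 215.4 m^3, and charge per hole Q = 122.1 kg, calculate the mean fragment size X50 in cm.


Compute V/Q:
V/Q = 215.4 / 122.1 = 1.764127764
Raise to the power 0.8:
(V/Q)^0.8 = 1.764127764^0.8 = 1.574795003
Multiply by A:
X50 = 13.3 * 1.574795003
= 20.9448 cm

20.9448 cm


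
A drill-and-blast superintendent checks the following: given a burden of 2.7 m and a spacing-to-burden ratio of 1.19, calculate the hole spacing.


Spacing = burden * ratio
= 2.7 * 1.19
= 3.213 m

3.213 m


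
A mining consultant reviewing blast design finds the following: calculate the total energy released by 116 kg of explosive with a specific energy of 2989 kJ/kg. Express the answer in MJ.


Energy = mass * specific_energy / 1000
= 116 * 2989 / 1000
= 346724 / 1000
= 346.724 MJ

346.724 MJ


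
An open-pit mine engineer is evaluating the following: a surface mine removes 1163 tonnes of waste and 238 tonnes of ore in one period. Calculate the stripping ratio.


4.8866

Stripping ratio = waste tonnage / ore tonnage
= 1163 / 238
= 4.8866


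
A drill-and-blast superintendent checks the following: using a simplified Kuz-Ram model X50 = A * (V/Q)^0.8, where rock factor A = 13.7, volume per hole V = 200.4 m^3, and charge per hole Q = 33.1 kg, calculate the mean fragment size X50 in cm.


57.8597 cm

Compute V/Q:
V/Q = 200.4 / 33.1 = 6.054380665
Raise to the power 0.8:
(V/Q)^0.8 = 6.054380665^0.8 = 4.223337404
Multiply by A:
X50 = 13.7 * 4.223337404
= 57.8597 cm


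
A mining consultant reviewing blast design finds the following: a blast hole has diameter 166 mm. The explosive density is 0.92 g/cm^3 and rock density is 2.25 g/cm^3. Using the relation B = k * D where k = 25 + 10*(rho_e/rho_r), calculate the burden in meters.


4.8288 m

First, compute k:
rho_e / rho_r = 0.92 / 2.25 = 0.4088888889
k = 25 + 10 * 0.4088888889 = 29.08888889
Then, compute burden:
B = k * D / 1000 = 29.08888889 * 166 / 1000
= 4828.755556 / 1000
= 4.8288 m


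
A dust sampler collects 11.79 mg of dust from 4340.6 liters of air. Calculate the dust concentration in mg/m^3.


Convert liters to m^3: 1 m^3 = 1000 L
Concentration = mass / volume * 1000
= 11.79 / 4340.6 * 1000
= 0.002716214348 * 1000
= 2.7162 mg/m^3

2.7162 mg/m^3


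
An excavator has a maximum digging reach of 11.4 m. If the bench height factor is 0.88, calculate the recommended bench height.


Bench height = reach * factor
= 11.4 * 0.88
= 10.032 m

10.032 m


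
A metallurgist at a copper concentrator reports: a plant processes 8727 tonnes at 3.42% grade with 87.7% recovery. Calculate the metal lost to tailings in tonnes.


Total metal in feed:
= 8727 * 3.42 / 100 = 298.4634 tonnes
Metal recovered:
= 298.4634 * 87.7 / 100 = 261.7524018 tonnes
Metal lost to tailings:
= 298.4634 - 261.7524018
= 36.711 tonnes

36.711 tonnes


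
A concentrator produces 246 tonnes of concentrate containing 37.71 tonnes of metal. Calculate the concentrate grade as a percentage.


Grade = (metal in concentrate / concentrate mass) * 100
= (37.71 / 246) * 100
= 0.1532926829 * 100
= 15.3293%

15.3293%


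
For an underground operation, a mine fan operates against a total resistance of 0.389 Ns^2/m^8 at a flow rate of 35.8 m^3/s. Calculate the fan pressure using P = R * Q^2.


Compute Q^2:
Q^2 = 35.8^2 = 1281.64
Compute pressure:
P = R * Q^2 = 0.389 * 1281.64
= 498.558 Pa

498.558 Pa


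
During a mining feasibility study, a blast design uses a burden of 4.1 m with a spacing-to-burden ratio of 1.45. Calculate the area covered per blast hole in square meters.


First, find the spacing:
Spacing = burden * ratio = 4.1 * 1.45
= 5.945 m
Then, calculate the area:
Area = burden * spacing = 4.1 * 5.945
= 24.3745 m^2

24.3745 m^2


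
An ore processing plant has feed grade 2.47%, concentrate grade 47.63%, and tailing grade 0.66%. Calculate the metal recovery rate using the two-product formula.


Using the two-product formula:
R = 100 * c * (f - t) / (f * (c - t))
Numerator = 100 * 47.63 * (2.47 - 0.66)
= 100 * 47.63 * 1.81
= 8621.03
Denominator = 2.47 * (47.63 - 0.66)
= 2.47 * 46.97
= 116.0159
R = 8621.03 / 116.0159
= 74.309%

74.309%


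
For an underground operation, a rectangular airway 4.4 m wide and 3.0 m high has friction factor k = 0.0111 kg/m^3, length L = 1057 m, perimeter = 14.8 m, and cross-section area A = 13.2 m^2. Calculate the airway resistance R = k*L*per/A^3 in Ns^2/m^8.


Compute the numerator:
k * L * per = 0.0111 * 1057 * 14.8
= 173.64396
Compute the denominator:
A^3 = 13.2^3 = 2299.968
Resistance:
R = 173.64396 / 2299.968
= 0.0755 Ns^2/m^8

0.0755 Ns^2/m^8


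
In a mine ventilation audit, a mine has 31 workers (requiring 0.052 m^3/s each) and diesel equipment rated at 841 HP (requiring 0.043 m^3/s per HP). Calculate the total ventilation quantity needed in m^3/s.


Airflow for workers:
Q_people = 31 * 0.052 = 1.612 m^3/s
Airflow for diesel equipment:
Q_diesel = 841 * 0.043 = 36.163 m^3/s
Total ventilation:
Q_total = 1.612 + 36.163
= 37.775 m^3/s

37.775 m^3/s


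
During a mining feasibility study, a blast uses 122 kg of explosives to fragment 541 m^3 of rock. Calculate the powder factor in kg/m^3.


Powder factor = explosive mass / rock volume
= 122 / 541
= 0.2255 kg/m^3

0.2255 kg/m^3


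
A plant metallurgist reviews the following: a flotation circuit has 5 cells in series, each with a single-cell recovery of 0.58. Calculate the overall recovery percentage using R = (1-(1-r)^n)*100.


98.6931%

Complement of single-cell recovery:
1 - r = 1 - 0.58 = 0.42
Raise to power n:
(1 - r)^5 = 0.42^5 = 0.0130691232
Overall recovery:
R = (1 - 0.0130691232) * 100
= 98.6931%


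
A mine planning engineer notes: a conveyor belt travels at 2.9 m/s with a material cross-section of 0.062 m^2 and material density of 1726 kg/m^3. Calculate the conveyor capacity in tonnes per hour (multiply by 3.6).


1117.2053 t/h

Volumetric flow = speed * area
= 2.9 * 0.062 = 0.1798 m^3/s
Mass flow = volumetric * density
= 0.1798 * 1726 = 310.3348 kg/s
Convert to t/h: multiply by 3.6
Capacity = 310.3348 * 3.6
= 1117.2053 t/h


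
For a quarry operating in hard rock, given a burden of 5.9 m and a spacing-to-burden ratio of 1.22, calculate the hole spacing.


Spacing = burden * ratio
= 5.9 * 1.22
= 7.198 m

7.198 m


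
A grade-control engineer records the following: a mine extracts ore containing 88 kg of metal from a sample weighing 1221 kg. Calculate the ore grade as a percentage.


7.2072%

Ore grade = (metal mass / ore mass) * 100
= (88 / 1221) * 100
= 0.07207207207 * 100
= 7.2072%


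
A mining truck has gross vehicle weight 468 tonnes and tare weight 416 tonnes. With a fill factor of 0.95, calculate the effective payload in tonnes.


Maximum payload = gross - tare
= 468 - 416 = 52 tonnes
Effective payload = max payload * fill factor
= 52 * 0.95
= 49.4 tonnes

49.4 tonnes


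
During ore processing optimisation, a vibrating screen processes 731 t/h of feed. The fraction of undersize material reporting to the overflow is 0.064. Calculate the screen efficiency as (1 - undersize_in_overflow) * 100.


Screen efficiency = (1 - fraction of undersize in overflow) * 100
= (1 - 0.064) * 100
= 0.936 * 100
= 93.6%

93.6%


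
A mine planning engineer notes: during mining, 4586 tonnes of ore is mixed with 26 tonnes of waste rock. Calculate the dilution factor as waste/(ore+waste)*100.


Total material = ore + waste
= 4586 + 26 = 4612 tonnes
Dilution = waste / total * 100
= 26 / 4612 * 100
= 0.005637467476 * 100
= 0.5637%

0.5637%


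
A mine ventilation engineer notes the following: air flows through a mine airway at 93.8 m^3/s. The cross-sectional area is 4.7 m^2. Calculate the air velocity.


Velocity = flow rate / cross-sectional area
= 93.8 / 4.7
= 19.9574 m/s

19.9574 m/s


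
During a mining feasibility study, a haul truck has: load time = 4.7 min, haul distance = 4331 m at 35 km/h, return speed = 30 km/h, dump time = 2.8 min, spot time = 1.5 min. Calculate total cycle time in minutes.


25.0866 min

Convert haul speed to m/min: 35 * 1000/60 = 583.3333333 m/min
Haul time = 4331 / 583.3333333 = 7.424571429 min
Convert return speed to m/min: 30 * 1000/60 = 500 m/min
Return time = 4331 / 500 = 8.662 min
Total cycle time:
= 4.7 + 7.424571429 + 2.8 + 8.662 + 1.5
= 25.0866 min


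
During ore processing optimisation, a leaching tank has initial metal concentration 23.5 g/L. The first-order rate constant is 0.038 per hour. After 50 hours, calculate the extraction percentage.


Compute the exponent:
-k * t = -0.038 * 50 = -1.9
Remaining concentration:
C = 23.5 * exp(-1.9)
= 23.5 * 0.1495686192
= 3.514862552 g/L
Extracted = 23.5 - 3.514862552 = 19.98513745 g/L
Extraction % = 19.98513745 / 23.5 * 100
= 85.0431%

85.0431%


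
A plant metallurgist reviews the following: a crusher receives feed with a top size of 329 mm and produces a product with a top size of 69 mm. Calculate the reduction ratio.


4.7681

Reduction ratio = feed size / product size
= 329 / 69
= 4.7681


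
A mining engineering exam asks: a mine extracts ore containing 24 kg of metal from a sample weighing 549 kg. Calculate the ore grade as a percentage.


4.3716%

Ore grade = (metal mass / ore mass) * 100
= (24 / 549) * 100
= 0.04371584699 * 100
= 4.3716%


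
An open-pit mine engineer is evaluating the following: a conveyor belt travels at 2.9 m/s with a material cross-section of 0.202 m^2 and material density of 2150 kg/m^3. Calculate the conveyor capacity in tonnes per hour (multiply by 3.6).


Volumetric flow = speed * area
= 2.9 * 0.202 = 0.5858 m^3/s
Mass flow = volumetric * density
= 0.5858 * 2150 = 1259.47 kg/s
Convert to t/h: multiply by 3.6
Capacity = 1259.47 * 3.6
= 4534.092 t/h

4534.092 t/h


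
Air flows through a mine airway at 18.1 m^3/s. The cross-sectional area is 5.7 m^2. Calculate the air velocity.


3.1754 m/s

Velocity = flow rate / cross-sectional area
= 18.1 / 5.7
= 3.1754 m/s


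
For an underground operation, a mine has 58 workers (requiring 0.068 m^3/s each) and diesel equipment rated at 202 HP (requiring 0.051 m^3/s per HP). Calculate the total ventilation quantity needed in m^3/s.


14.246 m^3/s

Airflow for workers:
Q_people = 58 * 0.068 = 3.944 m^3/s
Airflow for diesel equipment:
Q_diesel = 202 * 0.051 = 10.302 m^3/s
Total ventilation:
Q_total = 3.944 + 10.302
= 14.246 m^3/s


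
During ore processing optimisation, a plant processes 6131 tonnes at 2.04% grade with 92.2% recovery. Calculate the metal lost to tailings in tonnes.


9.7556 tonnes

Total metal in feed:
= 6131 * 2.04 / 100 = 125.0724 tonnes
Metal recovered:
= 125.0724 * 92.2 / 100 = 115.3167528 tonnes
Metal lost to tailings:
= 125.0724 - 115.3167528
= 9.7556 tonnes


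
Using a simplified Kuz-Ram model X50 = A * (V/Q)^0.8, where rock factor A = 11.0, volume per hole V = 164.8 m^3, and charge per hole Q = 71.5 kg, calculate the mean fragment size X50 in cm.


21.4543 cm

Compute V/Q:
V/Q = 164.8 / 71.5 = 2.304895105
Raise to the power 0.8:
(V/Q)^0.8 = 2.304895105^0.8 = 1.950387624
Multiply by A:
X50 = 11.0 * 1.950387624
= 21.4543 cm


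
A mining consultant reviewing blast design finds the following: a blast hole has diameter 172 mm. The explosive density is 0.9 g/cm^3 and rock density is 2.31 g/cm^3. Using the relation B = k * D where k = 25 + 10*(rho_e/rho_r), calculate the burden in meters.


First, compute k:
rho_e / rho_r = 0.9 / 2.31 = 0.3896103896
k = 25 + 10 * 0.3896103896 = 28.8961039
Then, compute burden:
B = k * D / 1000 = 28.8961039 * 172 / 1000
= 4970.12987 / 1000
= 4.9701 m

4.9701 m


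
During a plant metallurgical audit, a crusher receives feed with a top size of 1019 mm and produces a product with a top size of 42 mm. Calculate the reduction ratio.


Reduction ratio = feed size / product size
= 1019 / 42
= 24.2619

24.2619


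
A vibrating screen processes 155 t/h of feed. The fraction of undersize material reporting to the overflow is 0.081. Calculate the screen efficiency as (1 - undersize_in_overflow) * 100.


91.9%

Screen efficiency = (1 - fraction of undersize in overflow) * 100
= (1 - 0.081) * 100
= 0.919 * 100
= 91.9%


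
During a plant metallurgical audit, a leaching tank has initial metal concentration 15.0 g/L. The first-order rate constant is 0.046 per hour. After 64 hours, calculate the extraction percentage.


Compute the exponent:
-k * t = -0.046 * 64 = -2.944
Remaining concentration:
C = 15.0 * exp(-2.944)
= 15.0 * 0.05265468819
= 0.7898203228 g/L
Extracted = 15.0 - 0.7898203228 = 14.21017968 g/L
Extraction % = 14.21017968 / 15.0 * 100
= 94.7345%

94.7345%


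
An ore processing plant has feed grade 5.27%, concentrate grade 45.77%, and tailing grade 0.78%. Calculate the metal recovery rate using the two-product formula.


Using the two-product formula:
R = 100 * c * (f - t) / (f * (c - t))
Numerator = 100 * 45.77 * (5.27 - 0.78)
= 100 * 45.77 * 4.49
= 20550.73
Denominator = 5.27 * (45.77 - 0.78)
= 5.27 * 44.99
= 237.0973
R = 20550.73 / 237.0973
= 86.6764%

86.6764%


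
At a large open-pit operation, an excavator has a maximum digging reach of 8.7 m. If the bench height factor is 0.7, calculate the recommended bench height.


6.09 m

Bench height = reach * factor
= 8.7 * 0.7
= 6.09 m


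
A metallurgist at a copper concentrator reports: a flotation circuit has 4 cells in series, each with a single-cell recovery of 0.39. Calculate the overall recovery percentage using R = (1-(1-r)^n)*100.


Complement of single-cell recovery:
1 - r = 1 - 0.39 = 0.61
Raise to power n:
(1 - r)^4 = 0.61^4 = 0.13845841
Overall recovery:
R = (1 - 0.13845841) * 100
= 86.1542%

86.1542%


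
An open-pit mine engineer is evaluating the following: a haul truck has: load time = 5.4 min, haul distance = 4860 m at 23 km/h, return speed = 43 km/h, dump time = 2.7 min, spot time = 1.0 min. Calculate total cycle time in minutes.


Convert haul speed to m/min: 23 * 1000/60 = 383.3333333 m/min
Haul time = 4860 / 383.3333333 = 12.67826087 min
Convert return speed to m/min: 43 * 1000/60 = 716.6666667 m/min
Return time = 4860 / 716.6666667 = 6.781395349 min
Total cycle time:
= 5.4 + 12.67826087 + 2.7 + 6.781395349 + 1.0
= 28.5597 min

28.5597 min


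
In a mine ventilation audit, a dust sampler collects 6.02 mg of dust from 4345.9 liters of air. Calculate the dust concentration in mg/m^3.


1.3852 mg/m^3

Convert liters to m^3: 1 m^3 = 1000 L
Concentration = mass / volume * 1000
= 6.02 / 4345.9 * 1000
= 0.00138521365 * 1000
= 1.3852 mg/m^3


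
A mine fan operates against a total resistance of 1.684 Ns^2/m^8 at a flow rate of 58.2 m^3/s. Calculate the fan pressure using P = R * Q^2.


5704.1122 Pa

Compute Q^2:
Q^2 = 58.2^2 = 3387.24
Compute pressure:
P = R * Q^2 = 1.684 * 3387.24
= 5704.1122 Pa


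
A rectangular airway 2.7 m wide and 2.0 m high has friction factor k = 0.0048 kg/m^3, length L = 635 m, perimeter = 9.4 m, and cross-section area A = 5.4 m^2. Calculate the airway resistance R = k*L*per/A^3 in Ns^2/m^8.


0.182 Ns^2/m^8

Compute the numerator:
k * L * per = 0.0048 * 635 * 9.4
= 28.6512
Compute the denominator:
A^3 = 5.4^3 = 157.464
Resistance:
R = 28.6512 / 157.464
= 0.182 Ns^2/m^8


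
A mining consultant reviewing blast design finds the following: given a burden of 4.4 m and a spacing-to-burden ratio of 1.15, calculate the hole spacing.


Spacing = burden * ratio
= 4.4 * 1.15
= 5.06 m

5.06 m


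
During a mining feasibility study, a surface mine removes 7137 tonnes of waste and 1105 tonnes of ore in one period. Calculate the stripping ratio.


Stripping ratio = waste tonnage / ore tonnage
= 7137 / 1105
= 6.4588

6.4588


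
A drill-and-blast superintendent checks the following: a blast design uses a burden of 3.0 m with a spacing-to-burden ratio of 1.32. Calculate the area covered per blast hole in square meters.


11.88 m^2

First, find the spacing:
Spacing = burden * ratio = 3.0 * 1.32
= 3.96 m
Then, calculate the area:
Area = burden * spacing = 3.0 * 3.96
= 11.88 m^2


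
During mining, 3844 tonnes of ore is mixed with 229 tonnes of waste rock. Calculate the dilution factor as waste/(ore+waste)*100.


5.6224%

Total material = ore + waste
= 3844 + 229 = 4073 tonnes
Dilution = waste / total * 100
= 229 / 4073 * 100
= 0.05622391358 * 100
= 5.6224%


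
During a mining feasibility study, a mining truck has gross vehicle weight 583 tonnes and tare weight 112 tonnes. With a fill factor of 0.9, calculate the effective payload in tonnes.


423.9 tonnes

Maximum payload = gross - tare
= 583 - 112 = 471 tonnes
Effective payload = max payload * fill factor
= 471 * 0.9
= 423.9 tonnes


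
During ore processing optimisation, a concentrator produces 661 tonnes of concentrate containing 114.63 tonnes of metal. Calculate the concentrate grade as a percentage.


17.3419%

Grade = (metal in concentrate / concentrate mass) * 100
= (114.63 / 661) * 100
= 0.173419062 * 100
= 17.3419%


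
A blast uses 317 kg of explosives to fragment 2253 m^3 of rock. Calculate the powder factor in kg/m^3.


0.1407 kg/m^3

Powder factor = explosive mass / rock volume
= 317 / 2253
= 0.1407 kg/m^3


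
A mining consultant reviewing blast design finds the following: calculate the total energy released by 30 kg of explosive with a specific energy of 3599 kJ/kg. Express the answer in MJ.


Energy = mass * specific_energy / 1000
= 30 * 3599 / 1000
= 107970 / 1000
= 107.97 MJ

107.97 MJ


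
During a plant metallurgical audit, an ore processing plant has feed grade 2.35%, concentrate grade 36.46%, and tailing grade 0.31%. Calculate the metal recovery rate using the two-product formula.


Using the two-product formula:
R = 100 * c * (f - t) / (f * (c - t))
Numerator = 100 * 36.46 * (2.35 - 0.31)
= 100 * 36.46 * 2.04
= 7437.84
Denominator = 2.35 * (36.46 - 0.31)
= 2.35 * 36.15
= 84.9525
R = 7437.84 / 84.9525
= 87.5529%

87.5529%


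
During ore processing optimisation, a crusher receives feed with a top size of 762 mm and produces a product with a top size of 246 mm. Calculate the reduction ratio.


3.0976

Reduction ratio = feed size / product size
= 762 / 246
= 3.0976


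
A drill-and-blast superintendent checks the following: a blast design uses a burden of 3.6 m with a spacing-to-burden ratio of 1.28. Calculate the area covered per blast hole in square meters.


16.5888 m^2

First, find the spacing:
Spacing = burden * ratio = 3.6 * 1.28
= 4.608 m
Then, calculate the area:
Area = burden * spacing = 3.6 * 4.608
= 16.5888 m^2


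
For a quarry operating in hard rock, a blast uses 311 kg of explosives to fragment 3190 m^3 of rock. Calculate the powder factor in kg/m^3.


0.0975 kg/m^3

Powder factor = explosive mass / rock volume
= 311 / 3190
= 0.0975 kg/m^3


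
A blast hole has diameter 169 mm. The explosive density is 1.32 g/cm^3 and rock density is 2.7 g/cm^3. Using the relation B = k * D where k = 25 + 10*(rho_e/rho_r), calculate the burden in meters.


5.0512 m

First, compute k:
rho_e / rho_r = 1.32 / 2.7 = 0.4888888889
k = 25 + 10 * 0.4888888889 = 29.88888889
Then, compute burden:
B = k * D / 1000 = 29.88888889 * 169 / 1000
= 5051.222222 / 1000
= 5.0512 m


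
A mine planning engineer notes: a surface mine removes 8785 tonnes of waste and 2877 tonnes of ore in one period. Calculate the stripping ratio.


Stripping ratio = waste tonnage / ore tonnage
= 8785 / 2877
= 3.0535

3.0535


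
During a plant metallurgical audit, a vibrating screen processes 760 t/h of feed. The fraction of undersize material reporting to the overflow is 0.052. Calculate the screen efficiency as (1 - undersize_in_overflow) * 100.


Screen efficiency = (1 - fraction of undersize in overflow) * 100
= (1 - 0.052) * 100
= 0.948 * 100
= 94.8%

94.8%
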